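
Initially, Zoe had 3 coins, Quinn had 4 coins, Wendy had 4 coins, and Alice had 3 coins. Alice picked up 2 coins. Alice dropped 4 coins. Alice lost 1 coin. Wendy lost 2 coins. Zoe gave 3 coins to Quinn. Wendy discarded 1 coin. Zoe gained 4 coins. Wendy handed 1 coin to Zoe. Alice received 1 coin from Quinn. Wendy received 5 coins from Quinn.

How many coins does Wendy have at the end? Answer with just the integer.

Answer: 5

Derivation:
Tracking counts step by step:
Start: Zoe=3, Quinn=4, Wendy=4, Alice=3
Event 1 (Alice +2): Alice: 3 -> 5. State: Zoe=3, Quinn=4, Wendy=4, Alice=5
Event 2 (Alice -4): Alice: 5 -> 1. State: Zoe=3, Quinn=4, Wendy=4, Alice=1
Event 3 (Alice -1): Alice: 1 -> 0. State: Zoe=3, Quinn=4, Wendy=4, Alice=0
Event 4 (Wendy -2): Wendy: 4 -> 2. State: Zoe=3, Quinn=4, Wendy=2, Alice=0
Event 5 (Zoe -> Quinn, 3): Zoe: 3 -> 0, Quinn: 4 -> 7. State: Zoe=0, Quinn=7, Wendy=2, Alice=0
Event 6 (Wendy -1): Wendy: 2 -> 1. State: Zoe=0, Quinn=7, Wendy=1, Alice=0
Event 7 (Zoe +4): Zoe: 0 -> 4. State: Zoe=4, Quinn=7, Wendy=1, Alice=0
Event 8 (Wendy -> Zoe, 1): Wendy: 1 -> 0, Zoe: 4 -> 5. State: Zoe=5, Quinn=7, Wendy=0, Alice=0
Event 9 (Quinn -> Alice, 1): Quinn: 7 -> 6, Alice: 0 -> 1. State: Zoe=5, Quinn=6, Wendy=0, Alice=1
Event 10 (Quinn -> Wendy, 5): Quinn: 6 -> 1, Wendy: 0 -> 5. State: Zoe=5, Quinn=1, Wendy=5, Alice=1

Wendy's final count: 5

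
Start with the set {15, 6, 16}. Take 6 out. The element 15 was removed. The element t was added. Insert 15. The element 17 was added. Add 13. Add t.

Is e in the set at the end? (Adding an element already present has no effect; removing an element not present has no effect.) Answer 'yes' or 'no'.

Answer: no

Derivation:
Tracking the set through each operation:
Start: {15, 16, 6}
Event 1 (remove 6): removed. Set: {15, 16}
Event 2 (remove 15): removed. Set: {16}
Event 3 (add t): added. Set: {16, t}
Event 4 (add 15): added. Set: {15, 16, t}
Event 5 (add 17): added. Set: {15, 16, 17, t}
Event 6 (add 13): added. Set: {13, 15, 16, 17, t}
Event 7 (add t): already present, no change. Set: {13, 15, 16, 17, t}

Final set: {13, 15, 16, 17, t} (size 5)
e is NOT in the final set.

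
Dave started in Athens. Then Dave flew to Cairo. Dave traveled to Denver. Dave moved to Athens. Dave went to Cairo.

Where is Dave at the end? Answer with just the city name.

Tracking Dave's location:
Start: Dave is in Athens.
After move 1: Athens -> Cairo. Dave is in Cairo.
After move 2: Cairo -> Denver. Dave is in Denver.
After move 3: Denver -> Athens. Dave is in Athens.
After move 4: Athens -> Cairo. Dave is in Cairo.

Answer: Cairo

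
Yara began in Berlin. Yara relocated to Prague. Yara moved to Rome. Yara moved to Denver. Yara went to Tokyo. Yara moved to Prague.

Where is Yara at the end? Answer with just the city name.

Answer: Prague

Derivation:
Tracking Yara's location:
Start: Yara is in Berlin.
After move 1: Berlin -> Prague. Yara is in Prague.
After move 2: Prague -> Rome. Yara is in Rome.
After move 3: Rome -> Denver. Yara is in Denver.
After move 4: Denver -> Tokyo. Yara is in Tokyo.
After move 5: Tokyo -> Prague. Yara is in Prague.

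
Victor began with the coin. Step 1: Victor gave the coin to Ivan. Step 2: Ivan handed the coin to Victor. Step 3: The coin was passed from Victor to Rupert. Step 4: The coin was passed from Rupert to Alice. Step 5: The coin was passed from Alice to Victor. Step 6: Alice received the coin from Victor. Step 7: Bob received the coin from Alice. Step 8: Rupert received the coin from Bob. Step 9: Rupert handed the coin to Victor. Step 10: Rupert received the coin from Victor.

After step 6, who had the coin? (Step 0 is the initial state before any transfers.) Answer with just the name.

Tracking the coin holder through step 6:
After step 0 (start): Victor
After step 1: Ivan
After step 2: Victor
After step 3: Rupert
After step 4: Alice
After step 5: Victor
After step 6: Alice

At step 6, the holder is Alice.

Answer: Alice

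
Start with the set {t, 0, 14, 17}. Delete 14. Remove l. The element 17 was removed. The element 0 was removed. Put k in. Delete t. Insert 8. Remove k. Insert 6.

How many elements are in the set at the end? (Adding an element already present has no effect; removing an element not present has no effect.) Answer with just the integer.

Answer: 2

Derivation:
Tracking the set through each operation:
Start: {0, 14, 17, t}
Event 1 (remove 14): removed. Set: {0, 17, t}
Event 2 (remove l): not present, no change. Set: {0, 17, t}
Event 3 (remove 17): removed. Set: {0, t}
Event 4 (remove 0): removed. Set: {t}
Event 5 (add k): added. Set: {k, t}
Event 6 (remove t): removed. Set: {k}
Event 7 (add 8): added. Set: {8, k}
Event 8 (remove k): removed. Set: {8}
Event 9 (add 6): added. Set: {6, 8}

Final set: {6, 8} (size 2)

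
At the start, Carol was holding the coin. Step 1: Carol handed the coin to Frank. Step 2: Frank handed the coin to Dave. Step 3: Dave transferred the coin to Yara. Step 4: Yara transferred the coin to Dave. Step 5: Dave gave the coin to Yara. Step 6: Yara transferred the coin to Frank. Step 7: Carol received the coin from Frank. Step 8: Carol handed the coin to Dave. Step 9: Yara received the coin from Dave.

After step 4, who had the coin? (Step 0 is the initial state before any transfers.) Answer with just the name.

Answer: Dave

Derivation:
Tracking the coin holder through step 4:
After step 0 (start): Carol
After step 1: Frank
After step 2: Dave
After step 3: Yara
After step 4: Dave

At step 4, the holder is Dave.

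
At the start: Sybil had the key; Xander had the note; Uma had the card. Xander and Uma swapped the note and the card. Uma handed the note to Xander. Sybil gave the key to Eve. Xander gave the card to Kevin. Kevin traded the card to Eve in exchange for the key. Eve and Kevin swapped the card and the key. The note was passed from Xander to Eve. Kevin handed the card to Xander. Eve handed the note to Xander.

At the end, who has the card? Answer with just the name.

Answer: Xander

Derivation:
Tracking all object holders:
Start: key:Sybil, note:Xander, card:Uma
Event 1 (swap note<->card: now note:Uma, card:Xander). State: key:Sybil, note:Uma, card:Xander
Event 2 (give note: Uma -> Xander). State: key:Sybil, note:Xander, card:Xander
Event 3 (give key: Sybil -> Eve). State: key:Eve, note:Xander, card:Xander
Event 4 (give card: Xander -> Kevin). State: key:Eve, note:Xander, card:Kevin
Event 5 (swap card<->key: now card:Eve, key:Kevin). State: key:Kevin, note:Xander, card:Eve
Event 6 (swap card<->key: now card:Kevin, key:Eve). State: key:Eve, note:Xander, card:Kevin
Event 7 (give note: Xander -> Eve). State: key:Eve, note:Eve, card:Kevin
Event 8 (give card: Kevin -> Xander). State: key:Eve, note:Eve, card:Xander
Event 9 (give note: Eve -> Xander). State: key:Eve, note:Xander, card:Xander

Final state: key:Eve, note:Xander, card:Xander
The card is held by Xander.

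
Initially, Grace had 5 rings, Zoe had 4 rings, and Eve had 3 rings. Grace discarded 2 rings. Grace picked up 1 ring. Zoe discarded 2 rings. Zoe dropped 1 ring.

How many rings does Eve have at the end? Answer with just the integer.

Answer: 3

Derivation:
Tracking counts step by step:
Start: Grace=5, Zoe=4, Eve=3
Event 1 (Grace -2): Grace: 5 -> 3. State: Grace=3, Zoe=4, Eve=3
Event 2 (Grace +1): Grace: 3 -> 4. State: Grace=4, Zoe=4, Eve=3
Event 3 (Zoe -2): Zoe: 4 -> 2. State: Grace=4, Zoe=2, Eve=3
Event 4 (Zoe -1): Zoe: 2 -> 1. State: Grace=4, Zoe=1, Eve=3

Eve's final count: 3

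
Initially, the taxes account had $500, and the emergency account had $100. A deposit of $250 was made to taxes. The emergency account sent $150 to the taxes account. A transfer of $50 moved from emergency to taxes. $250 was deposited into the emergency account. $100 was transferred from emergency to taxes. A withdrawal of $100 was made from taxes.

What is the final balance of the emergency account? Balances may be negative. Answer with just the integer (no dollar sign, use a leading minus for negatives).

Tracking account balances step by step:
Start: taxes=500, emergency=100
Event 1 (deposit 250 to taxes): taxes: 500 + 250 = 750. Balances: taxes=750, emergency=100
Event 2 (transfer 150 emergency -> taxes): emergency: 100 - 150 = -50, taxes: 750 + 150 = 900. Balances: taxes=900, emergency=-50
Event 3 (transfer 50 emergency -> taxes): emergency: -50 - 50 = -100, taxes: 900 + 50 = 950. Balances: taxes=950, emergency=-100
Event 4 (deposit 250 to emergency): emergency: -100 + 250 = 150. Balances: taxes=950, emergency=150
Event 5 (transfer 100 emergency -> taxes): emergency: 150 - 100 = 50, taxes: 950 + 100 = 1050. Balances: taxes=1050, emergency=50
Event 6 (withdraw 100 from taxes): taxes: 1050 - 100 = 950. Balances: taxes=950, emergency=50

Final balance of emergency: 50

Answer: 50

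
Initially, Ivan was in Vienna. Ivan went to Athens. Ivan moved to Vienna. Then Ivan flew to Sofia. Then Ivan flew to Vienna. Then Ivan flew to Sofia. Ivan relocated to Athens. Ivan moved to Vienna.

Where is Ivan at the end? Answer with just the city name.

Tracking Ivan's location:
Start: Ivan is in Vienna.
After move 1: Vienna -> Athens. Ivan is in Athens.
After move 2: Athens -> Vienna. Ivan is in Vienna.
After move 3: Vienna -> Sofia. Ivan is in Sofia.
After move 4: Sofia -> Vienna. Ivan is in Vienna.
After move 5: Vienna -> Sofia. Ivan is in Sofia.
After move 6: Sofia -> Athens. Ivan is in Athens.
After move 7: Athens -> Vienna. Ivan is in Vienna.

Answer: Vienna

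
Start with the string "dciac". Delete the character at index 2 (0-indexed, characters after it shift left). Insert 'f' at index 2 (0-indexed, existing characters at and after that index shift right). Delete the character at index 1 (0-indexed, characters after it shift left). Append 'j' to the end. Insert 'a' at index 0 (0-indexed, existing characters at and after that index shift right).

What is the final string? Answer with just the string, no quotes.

Applying each edit step by step:
Start: "dciac"
Op 1 (delete idx 2 = 'i'): "dciac" -> "dcac"
Op 2 (insert 'f' at idx 2): "dcac" -> "dcfac"
Op 3 (delete idx 1 = 'c'): "dcfac" -> "dfac"
Op 4 (append 'j'): "dfac" -> "dfacj"
Op 5 (insert 'a' at idx 0): "dfacj" -> "adfacj"

Answer: adfacj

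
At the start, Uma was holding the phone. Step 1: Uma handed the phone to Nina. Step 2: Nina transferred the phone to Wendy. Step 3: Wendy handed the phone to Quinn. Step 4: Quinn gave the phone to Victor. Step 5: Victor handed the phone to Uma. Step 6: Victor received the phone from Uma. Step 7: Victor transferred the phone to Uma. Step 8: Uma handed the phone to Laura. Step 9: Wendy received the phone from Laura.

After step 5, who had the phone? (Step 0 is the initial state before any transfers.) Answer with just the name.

Answer: Uma

Derivation:
Tracking the phone holder through step 5:
After step 0 (start): Uma
After step 1: Nina
After step 2: Wendy
After step 3: Quinn
After step 4: Victor
After step 5: Uma

At step 5, the holder is Uma.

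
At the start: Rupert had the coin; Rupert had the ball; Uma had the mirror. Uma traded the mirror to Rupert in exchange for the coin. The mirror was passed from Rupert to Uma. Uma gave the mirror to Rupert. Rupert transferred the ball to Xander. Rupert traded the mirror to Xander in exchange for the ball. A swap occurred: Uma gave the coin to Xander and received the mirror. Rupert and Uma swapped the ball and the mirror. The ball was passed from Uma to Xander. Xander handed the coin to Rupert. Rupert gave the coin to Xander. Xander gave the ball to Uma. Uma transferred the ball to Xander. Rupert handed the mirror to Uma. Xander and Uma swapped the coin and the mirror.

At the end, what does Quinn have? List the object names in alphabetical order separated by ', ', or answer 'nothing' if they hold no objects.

Answer: nothing

Derivation:
Tracking all object holders:
Start: coin:Rupert, ball:Rupert, mirror:Uma
Event 1 (swap mirror<->coin: now mirror:Rupert, coin:Uma). State: coin:Uma, ball:Rupert, mirror:Rupert
Event 2 (give mirror: Rupert -> Uma). State: coin:Uma, ball:Rupert, mirror:Uma
Event 3 (give mirror: Uma -> Rupert). State: coin:Uma, ball:Rupert, mirror:Rupert
Event 4 (give ball: Rupert -> Xander). State: coin:Uma, ball:Xander, mirror:Rupert
Event 5 (swap mirror<->ball: now mirror:Xander, ball:Rupert). State: coin:Uma, ball:Rupert, mirror:Xander
Event 6 (swap coin<->mirror: now coin:Xander, mirror:Uma). State: coin:Xander, ball:Rupert, mirror:Uma
Event 7 (swap ball<->mirror: now ball:Uma, mirror:Rupert). State: coin:Xander, ball:Uma, mirror:Rupert
Event 8 (give ball: Uma -> Xander). State: coin:Xander, ball:Xander, mirror:Rupert
Event 9 (give coin: Xander -> Rupert). State: coin:Rupert, ball:Xander, mirror:Rupert
Event 10 (give coin: Rupert -> Xander). State: coin:Xander, ball:Xander, mirror:Rupert
Event 11 (give ball: Xander -> Uma). State: coin:Xander, ball:Uma, mirror:Rupert
Event 12 (give ball: Uma -> Xander). State: coin:Xander, ball:Xander, mirror:Rupert
Event 13 (give mirror: Rupert -> Uma). State: coin:Xander, ball:Xander, mirror:Uma
Event 14 (swap coin<->mirror: now coin:Uma, mirror:Xander). State: coin:Uma, ball:Xander, mirror:Xander

Final state: coin:Uma, ball:Xander, mirror:Xander
Quinn holds: (nothing).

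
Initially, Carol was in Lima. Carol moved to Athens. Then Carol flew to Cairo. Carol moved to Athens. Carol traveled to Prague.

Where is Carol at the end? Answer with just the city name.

Tracking Carol's location:
Start: Carol is in Lima.
After move 1: Lima -> Athens. Carol is in Athens.
After move 2: Athens -> Cairo. Carol is in Cairo.
After move 3: Cairo -> Athens. Carol is in Athens.
After move 4: Athens -> Prague. Carol is in Prague.

Answer: Prague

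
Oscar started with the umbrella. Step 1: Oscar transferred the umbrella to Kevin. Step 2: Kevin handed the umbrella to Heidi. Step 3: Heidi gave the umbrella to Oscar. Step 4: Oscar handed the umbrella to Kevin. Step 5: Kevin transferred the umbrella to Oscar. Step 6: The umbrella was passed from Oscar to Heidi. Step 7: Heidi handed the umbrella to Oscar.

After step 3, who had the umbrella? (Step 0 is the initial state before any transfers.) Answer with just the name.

Answer: Oscar

Derivation:
Tracking the umbrella holder through step 3:
After step 0 (start): Oscar
After step 1: Kevin
After step 2: Heidi
After step 3: Oscar

At step 3, the holder is Oscar.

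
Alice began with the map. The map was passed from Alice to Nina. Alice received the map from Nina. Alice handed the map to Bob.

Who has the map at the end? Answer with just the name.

Answer: Bob

Derivation:
Tracking the map through each event:
Start: Alice has the map.
After event 1: Nina has the map.
After event 2: Alice has the map.
After event 3: Bob has the map.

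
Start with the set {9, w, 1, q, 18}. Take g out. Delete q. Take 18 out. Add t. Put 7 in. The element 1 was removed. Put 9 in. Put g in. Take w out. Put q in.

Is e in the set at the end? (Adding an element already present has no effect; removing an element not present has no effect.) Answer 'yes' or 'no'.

Answer: no

Derivation:
Tracking the set through each operation:
Start: {1, 18, 9, q, w}
Event 1 (remove g): not present, no change. Set: {1, 18, 9, q, w}
Event 2 (remove q): removed. Set: {1, 18, 9, w}
Event 3 (remove 18): removed. Set: {1, 9, w}
Event 4 (add t): added. Set: {1, 9, t, w}
Event 5 (add 7): added. Set: {1, 7, 9, t, w}
Event 6 (remove 1): removed. Set: {7, 9, t, w}
Event 7 (add 9): already present, no change. Set: {7, 9, t, w}
Event 8 (add g): added. Set: {7, 9, g, t, w}
Event 9 (remove w): removed. Set: {7, 9, g, t}
Event 10 (add q): added. Set: {7, 9, g, q, t}

Final set: {7, 9, g, q, t} (size 5)
e is NOT in the final set.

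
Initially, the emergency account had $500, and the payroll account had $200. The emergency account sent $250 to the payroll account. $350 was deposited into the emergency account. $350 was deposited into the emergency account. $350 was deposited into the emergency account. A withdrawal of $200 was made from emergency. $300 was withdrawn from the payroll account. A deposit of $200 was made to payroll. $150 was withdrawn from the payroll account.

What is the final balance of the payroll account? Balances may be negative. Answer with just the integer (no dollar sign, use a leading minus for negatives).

Answer: 200

Derivation:
Tracking account balances step by step:
Start: emergency=500, payroll=200
Event 1 (transfer 250 emergency -> payroll): emergency: 500 - 250 = 250, payroll: 200 + 250 = 450. Balances: emergency=250, payroll=450
Event 2 (deposit 350 to emergency): emergency: 250 + 350 = 600. Balances: emergency=600, payroll=450
Event 3 (deposit 350 to emergency): emergency: 600 + 350 = 950. Balances: emergency=950, payroll=450
Event 4 (deposit 350 to emergency): emergency: 950 + 350 = 1300. Balances: emergency=1300, payroll=450
Event 5 (withdraw 200 from emergency): emergency: 1300 - 200 = 1100. Balances: emergency=1100, payroll=450
Event 6 (withdraw 300 from payroll): payroll: 450 - 300 = 150. Balances: emergency=1100, payroll=150
Event 7 (deposit 200 to payroll): payroll: 150 + 200 = 350. Balances: emergency=1100, payroll=350
Event 8 (withdraw 150 from payroll): payroll: 350 - 150 = 200. Balances: emergency=1100, payroll=200

Final balance of payroll: 200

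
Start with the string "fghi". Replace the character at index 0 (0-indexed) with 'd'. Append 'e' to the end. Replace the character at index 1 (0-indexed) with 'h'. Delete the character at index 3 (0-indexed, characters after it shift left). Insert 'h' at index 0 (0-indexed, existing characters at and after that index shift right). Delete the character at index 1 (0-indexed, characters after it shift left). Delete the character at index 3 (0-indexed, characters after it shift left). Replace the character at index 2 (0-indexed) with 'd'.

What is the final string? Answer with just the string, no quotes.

Answer: hhd

Derivation:
Applying each edit step by step:
Start: "fghi"
Op 1 (replace idx 0: 'f' -> 'd'): "fghi" -> "dghi"
Op 2 (append 'e'): "dghi" -> "dghie"
Op 3 (replace idx 1: 'g' -> 'h'): "dghie" -> "dhhie"
Op 4 (delete idx 3 = 'i'): "dhhie" -> "dhhe"
Op 5 (insert 'h' at idx 0): "dhhe" -> "hdhhe"
Op 6 (delete idx 1 = 'd'): "hdhhe" -> "hhhe"
Op 7 (delete idx 3 = 'e'): "hhhe" -> "hhh"
Op 8 (replace idx 2: 'h' -> 'd'): "hhh" -> "hhd"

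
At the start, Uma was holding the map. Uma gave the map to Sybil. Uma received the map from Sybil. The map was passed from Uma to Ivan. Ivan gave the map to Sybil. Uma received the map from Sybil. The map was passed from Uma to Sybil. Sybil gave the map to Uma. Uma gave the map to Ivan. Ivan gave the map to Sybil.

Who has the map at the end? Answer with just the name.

Tracking the map through each event:
Start: Uma has the map.
After event 1: Sybil has the map.
After event 2: Uma has the map.
After event 3: Ivan has the map.
After event 4: Sybil has the map.
After event 5: Uma has the map.
After event 6: Sybil has the map.
After event 7: Uma has the map.
After event 8: Ivan has the map.
After event 9: Sybil has the map.

Answer: Sybil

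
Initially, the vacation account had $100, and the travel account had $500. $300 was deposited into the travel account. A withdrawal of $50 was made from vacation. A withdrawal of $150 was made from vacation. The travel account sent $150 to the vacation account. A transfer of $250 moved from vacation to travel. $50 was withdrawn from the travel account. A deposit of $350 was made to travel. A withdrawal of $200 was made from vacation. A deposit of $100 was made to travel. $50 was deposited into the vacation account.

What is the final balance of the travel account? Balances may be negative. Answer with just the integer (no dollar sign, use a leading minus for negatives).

Tracking account balances step by step:
Start: vacation=100, travel=500
Event 1 (deposit 300 to travel): travel: 500 + 300 = 800. Balances: vacation=100, travel=800
Event 2 (withdraw 50 from vacation): vacation: 100 - 50 = 50. Balances: vacation=50, travel=800
Event 3 (withdraw 150 from vacation): vacation: 50 - 150 = -100. Balances: vacation=-100, travel=800
Event 4 (transfer 150 travel -> vacation): travel: 800 - 150 = 650, vacation: -100 + 150 = 50. Balances: vacation=50, travel=650
Event 5 (transfer 250 vacation -> travel): vacation: 50 - 250 = -200, travel: 650 + 250 = 900. Balances: vacation=-200, travel=900
Event 6 (withdraw 50 from travel): travel: 900 - 50 = 850. Balances: vacation=-200, travel=850
Event 7 (deposit 350 to travel): travel: 850 + 350 = 1200. Balances: vacation=-200, travel=1200
Event 8 (withdraw 200 from vacation): vacation: -200 - 200 = -400. Balances: vacation=-400, travel=1200
Event 9 (deposit 100 to travel): travel: 1200 + 100 = 1300. Balances: vacation=-400, travel=1300
Event 10 (deposit 50 to vacation): vacation: -400 + 50 = -350. Balances: vacation=-350, travel=1300

Final balance of travel: 1300

Answer: 1300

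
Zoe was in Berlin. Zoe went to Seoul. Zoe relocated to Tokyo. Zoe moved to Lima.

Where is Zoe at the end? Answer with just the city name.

Tracking Zoe's location:
Start: Zoe is in Berlin.
After move 1: Berlin -> Seoul. Zoe is in Seoul.
After move 2: Seoul -> Tokyo. Zoe is in Tokyo.
After move 3: Tokyo -> Lima. Zoe is in Lima.

Answer: Lima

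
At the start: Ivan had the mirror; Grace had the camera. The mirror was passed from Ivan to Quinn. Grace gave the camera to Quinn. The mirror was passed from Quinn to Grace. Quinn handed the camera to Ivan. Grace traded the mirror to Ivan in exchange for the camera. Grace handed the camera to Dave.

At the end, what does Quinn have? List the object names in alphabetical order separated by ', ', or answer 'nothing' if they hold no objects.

Tracking all object holders:
Start: mirror:Ivan, camera:Grace
Event 1 (give mirror: Ivan -> Quinn). State: mirror:Quinn, camera:Grace
Event 2 (give camera: Grace -> Quinn). State: mirror:Quinn, camera:Quinn
Event 3 (give mirror: Quinn -> Grace). State: mirror:Grace, camera:Quinn
Event 4 (give camera: Quinn -> Ivan). State: mirror:Grace, camera:Ivan
Event 5 (swap mirror<->camera: now mirror:Ivan, camera:Grace). State: mirror:Ivan, camera:Grace
Event 6 (give camera: Grace -> Dave). State: mirror:Ivan, camera:Dave

Final state: mirror:Ivan, camera:Dave
Quinn holds: (nothing).

Answer: nothing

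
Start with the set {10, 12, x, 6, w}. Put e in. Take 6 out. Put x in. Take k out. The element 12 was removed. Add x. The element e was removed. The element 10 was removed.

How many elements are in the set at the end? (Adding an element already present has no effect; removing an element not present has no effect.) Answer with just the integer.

Tracking the set through each operation:
Start: {10, 12, 6, w, x}
Event 1 (add e): added. Set: {10, 12, 6, e, w, x}
Event 2 (remove 6): removed. Set: {10, 12, e, w, x}
Event 3 (add x): already present, no change. Set: {10, 12, e, w, x}
Event 4 (remove k): not present, no change. Set: {10, 12, e, w, x}
Event 5 (remove 12): removed. Set: {10, e, w, x}
Event 6 (add x): already present, no change. Set: {10, e, w, x}
Event 7 (remove e): removed. Set: {10, w, x}
Event 8 (remove 10): removed. Set: {w, x}

Final set: {w, x} (size 2)

Answer: 2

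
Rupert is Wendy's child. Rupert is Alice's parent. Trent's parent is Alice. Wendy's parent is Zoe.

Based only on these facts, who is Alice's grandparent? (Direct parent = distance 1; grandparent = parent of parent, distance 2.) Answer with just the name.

Reconstructing the parent chain from the given facts:
  Zoe -> Wendy -> Rupert -> Alice -> Trent
(each arrow means 'parent of the next')
Positions in the chain (0 = top):
  position of Zoe: 0
  position of Wendy: 1
  position of Rupert: 2
  position of Alice: 3
  position of Trent: 4

Alice is at position 3; the grandparent is 2 steps up the chain, i.e. position 1: Wendy.

Answer: Wendy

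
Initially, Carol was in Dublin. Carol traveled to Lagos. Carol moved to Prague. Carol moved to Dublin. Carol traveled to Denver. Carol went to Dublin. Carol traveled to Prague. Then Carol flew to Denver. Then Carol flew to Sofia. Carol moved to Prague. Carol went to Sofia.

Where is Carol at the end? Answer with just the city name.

Answer: Sofia

Derivation:
Tracking Carol's location:
Start: Carol is in Dublin.
After move 1: Dublin -> Lagos. Carol is in Lagos.
After move 2: Lagos -> Prague. Carol is in Prague.
After move 3: Prague -> Dublin. Carol is in Dublin.
After move 4: Dublin -> Denver. Carol is in Denver.
After move 5: Denver -> Dublin. Carol is in Dublin.
After move 6: Dublin -> Prague. Carol is in Prague.
After move 7: Prague -> Denver. Carol is in Denver.
After move 8: Denver -> Sofia. Carol is in Sofia.
After move 9: Sofia -> Prague. Carol is in Prague.
After move 10: Prague -> Sofia. Carol is in Sofia.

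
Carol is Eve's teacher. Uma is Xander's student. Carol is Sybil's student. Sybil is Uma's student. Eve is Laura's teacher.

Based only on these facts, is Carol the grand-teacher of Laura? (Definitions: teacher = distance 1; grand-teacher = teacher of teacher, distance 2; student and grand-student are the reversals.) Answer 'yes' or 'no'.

Answer: yes

Derivation:
Reconstructing the teacher chain from the given facts:
  Xander -> Uma -> Sybil -> Carol -> Eve -> Laura
(each arrow means 'teacher of the next')
Positions in the chain (0 = top):
  position of Xander: 0
  position of Uma: 1
  position of Sybil: 2
  position of Carol: 3
  position of Eve: 4
  position of Laura: 5

Carol is at position 3, Laura is at position 5; signed distance (j - i) = 2.
'grand-teacher' requires j - i = 2. Actual distance is 2, so the relation HOLDS.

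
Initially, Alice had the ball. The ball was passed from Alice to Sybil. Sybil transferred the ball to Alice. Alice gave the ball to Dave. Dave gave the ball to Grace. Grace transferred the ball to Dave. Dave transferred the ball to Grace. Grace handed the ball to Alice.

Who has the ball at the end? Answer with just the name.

Answer: Alice

Derivation:
Tracking the ball through each event:
Start: Alice has the ball.
After event 1: Sybil has the ball.
After event 2: Alice has the ball.
After event 3: Dave has the ball.
After event 4: Grace has the ball.
After event 5: Dave has the ball.
After event 6: Grace has the ball.
After event 7: Alice has the ball.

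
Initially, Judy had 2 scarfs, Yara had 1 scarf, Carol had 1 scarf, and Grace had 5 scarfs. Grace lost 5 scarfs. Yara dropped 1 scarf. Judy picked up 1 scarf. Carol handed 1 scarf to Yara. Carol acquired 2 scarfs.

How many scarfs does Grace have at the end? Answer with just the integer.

Tracking counts step by step:
Start: Judy=2, Yara=1, Carol=1, Grace=5
Event 1 (Grace -5): Grace: 5 -> 0. State: Judy=2, Yara=1, Carol=1, Grace=0
Event 2 (Yara -1): Yara: 1 -> 0. State: Judy=2, Yara=0, Carol=1, Grace=0
Event 3 (Judy +1): Judy: 2 -> 3. State: Judy=3, Yara=0, Carol=1, Grace=0
Event 4 (Carol -> Yara, 1): Carol: 1 -> 0, Yara: 0 -> 1. State: Judy=3, Yara=1, Carol=0, Grace=0
Event 5 (Carol +2): Carol: 0 -> 2. State: Judy=3, Yara=1, Carol=2, Grace=0

Grace's final count: 0

Answer: 0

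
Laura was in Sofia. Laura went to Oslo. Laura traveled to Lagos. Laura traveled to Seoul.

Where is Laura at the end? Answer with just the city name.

Answer: Seoul

Derivation:
Tracking Laura's location:
Start: Laura is in Sofia.
After move 1: Sofia -> Oslo. Laura is in Oslo.
After move 2: Oslo -> Lagos. Laura is in Lagos.
After move 3: Lagos -> Seoul. Laura is in Seoul.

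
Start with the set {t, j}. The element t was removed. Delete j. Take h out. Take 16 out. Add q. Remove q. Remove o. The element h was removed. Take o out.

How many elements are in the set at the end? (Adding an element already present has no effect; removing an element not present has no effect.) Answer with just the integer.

Answer: 0

Derivation:
Tracking the set through each operation:
Start: {j, t}
Event 1 (remove t): removed. Set: {j}
Event 2 (remove j): removed. Set: {}
Event 3 (remove h): not present, no change. Set: {}
Event 4 (remove 16): not present, no change. Set: {}
Event 5 (add q): added. Set: {q}
Event 6 (remove q): removed. Set: {}
Event 7 (remove o): not present, no change. Set: {}
Event 8 (remove h): not present, no change. Set: {}
Event 9 (remove o): not present, no change. Set: {}

Final set: {} (size 0)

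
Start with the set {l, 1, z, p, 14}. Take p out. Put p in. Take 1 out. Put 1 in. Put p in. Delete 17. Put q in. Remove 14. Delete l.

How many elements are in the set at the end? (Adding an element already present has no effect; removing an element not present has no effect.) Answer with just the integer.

Answer: 4

Derivation:
Tracking the set through each operation:
Start: {1, 14, l, p, z}
Event 1 (remove p): removed. Set: {1, 14, l, z}
Event 2 (add p): added. Set: {1, 14, l, p, z}
Event 3 (remove 1): removed. Set: {14, l, p, z}
Event 4 (add 1): added. Set: {1, 14, l, p, z}
Event 5 (add p): already present, no change. Set: {1, 14, l, p, z}
Event 6 (remove 17): not present, no change. Set: {1, 14, l, p, z}
Event 7 (add q): added. Set: {1, 14, l, p, q, z}
Event 8 (remove 14): removed. Set: {1, l, p, q, z}
Event 9 (remove l): removed. Set: {1, p, q, z}

Final set: {1, p, q, z} (size 4)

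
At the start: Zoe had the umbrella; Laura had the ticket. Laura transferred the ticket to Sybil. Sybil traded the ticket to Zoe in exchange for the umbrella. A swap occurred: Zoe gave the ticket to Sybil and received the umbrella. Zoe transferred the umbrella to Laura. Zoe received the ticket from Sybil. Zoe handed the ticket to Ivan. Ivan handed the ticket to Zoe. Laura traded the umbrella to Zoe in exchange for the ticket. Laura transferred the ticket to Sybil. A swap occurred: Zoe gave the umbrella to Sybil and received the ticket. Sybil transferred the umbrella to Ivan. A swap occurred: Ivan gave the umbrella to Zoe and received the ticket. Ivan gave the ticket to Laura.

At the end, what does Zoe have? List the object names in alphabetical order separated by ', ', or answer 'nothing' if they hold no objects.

Tracking all object holders:
Start: umbrella:Zoe, ticket:Laura
Event 1 (give ticket: Laura -> Sybil). State: umbrella:Zoe, ticket:Sybil
Event 2 (swap ticket<->umbrella: now ticket:Zoe, umbrella:Sybil). State: umbrella:Sybil, ticket:Zoe
Event 3 (swap ticket<->umbrella: now ticket:Sybil, umbrella:Zoe). State: umbrella:Zoe, ticket:Sybil
Event 4 (give umbrella: Zoe -> Laura). State: umbrella:Laura, ticket:Sybil
Event 5 (give ticket: Sybil -> Zoe). State: umbrella:Laura, ticket:Zoe
Event 6 (give ticket: Zoe -> Ivan). State: umbrella:Laura, ticket:Ivan
Event 7 (give ticket: Ivan -> Zoe). State: umbrella:Laura, ticket:Zoe
Event 8 (swap umbrella<->ticket: now umbrella:Zoe, ticket:Laura). State: umbrella:Zoe, ticket:Laura
Event 9 (give ticket: Laura -> Sybil). State: umbrella:Zoe, ticket:Sybil
Event 10 (swap umbrella<->ticket: now umbrella:Sybil, ticket:Zoe). State: umbrella:Sybil, ticket:Zoe
Event 11 (give umbrella: Sybil -> Ivan). State: umbrella:Ivan, ticket:Zoe
Event 12 (swap umbrella<->ticket: now umbrella:Zoe, ticket:Ivan). State: umbrella:Zoe, ticket:Ivan
Event 13 (give ticket: Ivan -> Laura). State: umbrella:Zoe, ticket:Laura

Final state: umbrella:Zoe, ticket:Laura
Zoe holds: umbrella.

Answer: umbrella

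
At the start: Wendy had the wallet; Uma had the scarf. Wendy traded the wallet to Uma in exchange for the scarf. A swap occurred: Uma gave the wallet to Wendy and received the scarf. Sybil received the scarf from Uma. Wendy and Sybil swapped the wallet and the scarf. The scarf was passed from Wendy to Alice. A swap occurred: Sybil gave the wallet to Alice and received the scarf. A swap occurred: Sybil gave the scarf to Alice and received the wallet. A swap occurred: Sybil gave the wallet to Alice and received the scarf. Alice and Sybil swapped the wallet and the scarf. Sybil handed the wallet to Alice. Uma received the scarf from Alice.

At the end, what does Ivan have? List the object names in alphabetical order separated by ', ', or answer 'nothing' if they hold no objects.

Answer: nothing

Derivation:
Tracking all object holders:
Start: wallet:Wendy, scarf:Uma
Event 1 (swap wallet<->scarf: now wallet:Uma, scarf:Wendy). State: wallet:Uma, scarf:Wendy
Event 2 (swap wallet<->scarf: now wallet:Wendy, scarf:Uma). State: wallet:Wendy, scarf:Uma
Event 3 (give scarf: Uma -> Sybil). State: wallet:Wendy, scarf:Sybil
Event 4 (swap wallet<->scarf: now wallet:Sybil, scarf:Wendy). State: wallet:Sybil, scarf:Wendy
Event 5 (give scarf: Wendy -> Alice). State: wallet:Sybil, scarf:Alice
Event 6 (swap wallet<->scarf: now wallet:Alice, scarf:Sybil). State: wallet:Alice, scarf:Sybil
Event 7 (swap scarf<->wallet: now scarf:Alice, wallet:Sybil). State: wallet:Sybil, scarf:Alice
Event 8 (swap wallet<->scarf: now wallet:Alice, scarf:Sybil). State: wallet:Alice, scarf:Sybil
Event 9 (swap wallet<->scarf: now wallet:Sybil, scarf:Alice). State: wallet:Sybil, scarf:Alice
Event 10 (give wallet: Sybil -> Alice). State: wallet:Alice, scarf:Alice
Event 11 (give scarf: Alice -> Uma). State: wallet:Alice, scarf:Uma

Final state: wallet:Alice, scarf:Uma
Ivan holds: (nothing).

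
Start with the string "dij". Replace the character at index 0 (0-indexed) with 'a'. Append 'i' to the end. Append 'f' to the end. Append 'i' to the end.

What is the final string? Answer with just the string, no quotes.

Applying each edit step by step:
Start: "dij"
Op 1 (replace idx 0: 'd' -> 'a'): "dij" -> "aij"
Op 2 (append 'i'): "aij" -> "aiji"
Op 3 (append 'f'): "aiji" -> "aijif"
Op 4 (append 'i'): "aijif" -> "aijifi"

Answer: aijifi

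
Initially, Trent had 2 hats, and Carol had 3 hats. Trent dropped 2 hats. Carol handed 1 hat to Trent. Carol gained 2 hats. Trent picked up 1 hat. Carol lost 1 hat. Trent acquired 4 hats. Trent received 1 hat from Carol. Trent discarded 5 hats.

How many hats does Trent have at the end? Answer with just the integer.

Answer: 2

Derivation:
Tracking counts step by step:
Start: Trent=2, Carol=3
Event 1 (Trent -2): Trent: 2 -> 0. State: Trent=0, Carol=3
Event 2 (Carol -> Trent, 1): Carol: 3 -> 2, Trent: 0 -> 1. State: Trent=1, Carol=2
Event 3 (Carol +2): Carol: 2 -> 4. State: Trent=1, Carol=4
Event 4 (Trent +1): Trent: 1 -> 2. State: Trent=2, Carol=4
Event 5 (Carol -1): Carol: 4 -> 3. State: Trent=2, Carol=3
Event 6 (Trent +4): Trent: 2 -> 6. State: Trent=6, Carol=3
Event 7 (Carol -> Trent, 1): Carol: 3 -> 2, Trent: 6 -> 7. State: Trent=7, Carol=2
Event 8 (Trent -5): Trent: 7 -> 2. State: Trent=2, Carol=2

Trent's final count: 2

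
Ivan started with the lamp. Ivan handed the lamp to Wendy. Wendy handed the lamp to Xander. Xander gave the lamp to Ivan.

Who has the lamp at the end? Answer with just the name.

Tracking the lamp through each event:
Start: Ivan has the lamp.
After event 1: Wendy has the lamp.
After event 2: Xander has the lamp.
After event 3: Ivan has the lamp.

Answer: Ivan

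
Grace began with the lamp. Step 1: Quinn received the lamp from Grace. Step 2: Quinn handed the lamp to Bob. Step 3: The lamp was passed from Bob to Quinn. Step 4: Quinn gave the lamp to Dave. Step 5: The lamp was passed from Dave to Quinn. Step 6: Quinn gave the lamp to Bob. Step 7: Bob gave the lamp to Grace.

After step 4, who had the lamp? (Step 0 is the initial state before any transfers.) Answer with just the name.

Answer: Dave

Derivation:
Tracking the lamp holder through step 4:
After step 0 (start): Grace
After step 1: Quinn
After step 2: Bob
After step 3: Quinn
After step 4: Dave

At step 4, the holder is Dave.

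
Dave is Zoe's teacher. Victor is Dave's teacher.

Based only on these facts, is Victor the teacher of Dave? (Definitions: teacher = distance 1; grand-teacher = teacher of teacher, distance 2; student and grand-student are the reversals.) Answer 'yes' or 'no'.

Answer: yes

Derivation:
Reconstructing the teacher chain from the given facts:
  Victor -> Dave -> Zoe
(each arrow means 'teacher of the next')
Positions in the chain (0 = top):
  position of Victor: 0
  position of Dave: 1
  position of Zoe: 2

Victor is at position 0, Dave is at position 1; signed distance (j - i) = 1.
'teacher' requires j - i = 1. Actual distance is 1, so the relation HOLDS.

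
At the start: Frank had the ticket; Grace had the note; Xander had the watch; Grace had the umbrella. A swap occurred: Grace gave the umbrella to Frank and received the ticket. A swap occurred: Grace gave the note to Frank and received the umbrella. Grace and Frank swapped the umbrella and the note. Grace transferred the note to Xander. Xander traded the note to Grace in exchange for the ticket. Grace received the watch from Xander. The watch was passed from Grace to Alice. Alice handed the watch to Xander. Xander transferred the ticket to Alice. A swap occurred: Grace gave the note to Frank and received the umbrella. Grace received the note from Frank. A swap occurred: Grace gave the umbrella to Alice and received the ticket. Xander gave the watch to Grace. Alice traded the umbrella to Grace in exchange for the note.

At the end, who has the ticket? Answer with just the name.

Answer: Grace

Derivation:
Tracking all object holders:
Start: ticket:Frank, note:Grace, watch:Xander, umbrella:Grace
Event 1 (swap umbrella<->ticket: now umbrella:Frank, ticket:Grace). State: ticket:Grace, note:Grace, watch:Xander, umbrella:Frank
Event 2 (swap note<->umbrella: now note:Frank, umbrella:Grace). State: ticket:Grace, note:Frank, watch:Xander, umbrella:Grace
Event 3 (swap umbrella<->note: now umbrella:Frank, note:Grace). State: ticket:Grace, note:Grace, watch:Xander, umbrella:Frank
Event 4 (give note: Grace -> Xander). State: ticket:Grace, note:Xander, watch:Xander, umbrella:Frank
Event 5 (swap note<->ticket: now note:Grace, ticket:Xander). State: ticket:Xander, note:Grace, watch:Xander, umbrella:Frank
Event 6 (give watch: Xander -> Grace). State: ticket:Xander, note:Grace, watch:Grace, umbrella:Frank
Event 7 (give watch: Grace -> Alice). State: ticket:Xander, note:Grace, watch:Alice, umbrella:Frank
Event 8 (give watch: Alice -> Xander). State: ticket:Xander, note:Grace, watch:Xander, umbrella:Frank
Event 9 (give ticket: Xander -> Alice). State: ticket:Alice, note:Grace, watch:Xander, umbrella:Frank
Event 10 (swap note<->umbrella: now note:Frank, umbrella:Grace). State: ticket:Alice, note:Frank, watch:Xander, umbrella:Grace
Event 11 (give note: Frank -> Grace). State: ticket:Alice, note:Grace, watch:Xander, umbrella:Grace
Event 12 (swap umbrella<->ticket: now umbrella:Alice, ticket:Grace). State: ticket:Grace, note:Grace, watch:Xander, umbrella:Alice
Event 13 (give watch: Xander -> Grace). State: ticket:Grace, note:Grace, watch:Grace, umbrella:Alice
Event 14 (swap umbrella<->note: now umbrella:Grace, note:Alice). State: ticket:Grace, note:Alice, watch:Grace, umbrella:Grace

Final state: ticket:Grace, note:Alice, watch:Grace, umbrella:Grace
The ticket is held by Grace.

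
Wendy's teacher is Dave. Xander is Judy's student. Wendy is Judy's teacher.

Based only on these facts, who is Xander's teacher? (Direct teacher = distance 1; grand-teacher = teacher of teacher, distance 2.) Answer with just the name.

Answer: Judy

Derivation:
Reconstructing the teacher chain from the given facts:
  Dave -> Wendy -> Judy -> Xander
(each arrow means 'teacher of the next')
Positions in the chain (0 = top):
  position of Dave: 0
  position of Wendy: 1
  position of Judy: 2
  position of Xander: 3

Xander is at position 3; the teacher is 1 step up the chain, i.e. position 2: Judy.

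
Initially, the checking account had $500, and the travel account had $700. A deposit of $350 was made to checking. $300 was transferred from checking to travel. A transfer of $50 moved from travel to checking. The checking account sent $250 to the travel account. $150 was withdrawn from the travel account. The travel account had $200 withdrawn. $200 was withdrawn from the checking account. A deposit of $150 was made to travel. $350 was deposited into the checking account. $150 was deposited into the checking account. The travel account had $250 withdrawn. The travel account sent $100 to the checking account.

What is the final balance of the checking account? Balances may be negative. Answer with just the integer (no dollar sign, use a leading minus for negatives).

Answer: 750

Derivation:
Tracking account balances step by step:
Start: checking=500, travel=700
Event 1 (deposit 350 to checking): checking: 500 + 350 = 850. Balances: checking=850, travel=700
Event 2 (transfer 300 checking -> travel): checking: 850 - 300 = 550, travel: 700 + 300 = 1000. Balances: checking=550, travel=1000
Event 3 (transfer 50 travel -> checking): travel: 1000 - 50 = 950, checking: 550 + 50 = 600. Balances: checking=600, travel=950
Event 4 (transfer 250 checking -> travel): checking: 600 - 250 = 350, travel: 950 + 250 = 1200. Balances: checking=350, travel=1200
Event 5 (withdraw 150 from travel): travel: 1200 - 150 = 1050. Balances: checking=350, travel=1050
Event 6 (withdraw 200 from travel): travel: 1050 - 200 = 850. Balances: checking=350, travel=850
Event 7 (withdraw 200 from checking): checking: 350 - 200 = 150. Balances: checking=150, travel=850
Event 8 (deposit 150 to travel): travel: 850 + 150 = 1000. Balances: checking=150, travel=1000
Event 9 (deposit 350 to checking): checking: 150 + 350 = 500. Balances: checking=500, travel=1000
Event 10 (deposit 150 to checking): checking: 500 + 150 = 650. Balances: checking=650, travel=1000
Event 11 (withdraw 250 from travel): travel: 1000 - 250 = 750. Balances: checking=650, travel=750
Event 12 (transfer 100 travel -> checking): travel: 750 - 100 = 650, checking: 650 + 100 = 750. Balances: checking=750, travel=650

Final balance of checking: 750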